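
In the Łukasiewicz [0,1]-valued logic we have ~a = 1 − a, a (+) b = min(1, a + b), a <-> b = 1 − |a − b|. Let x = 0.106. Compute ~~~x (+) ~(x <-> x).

0.894

~x = 1 − 0.106 = 0.894
~~x = 1 − 0.894 = 0.106
~~~x = 1 − 0.106 = 0.894
x <-> x = 1 − |0.106 − 0.106| = 1 − 0.000 = 1.000
~(x <-> x) = 1 − 1.000 = 0.000
~~~x (+) ~(x <-> x) = min(1, 0.894 + 0.000) = min(1, 0.894) = 0.894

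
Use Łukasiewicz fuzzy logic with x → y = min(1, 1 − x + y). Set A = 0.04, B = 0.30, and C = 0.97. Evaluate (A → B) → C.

A → B = min(1, 1 − 0.04 + 0.30) = min(1, 1.26) = 1.00
(A → B) → C = min(1, 1 − 1.00 + 0.97) = min(1, 0.97) = 0.97

0.97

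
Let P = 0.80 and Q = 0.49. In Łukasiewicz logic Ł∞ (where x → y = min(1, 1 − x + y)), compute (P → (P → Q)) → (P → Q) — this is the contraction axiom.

P → Q = min(1, 1 − 0.80 + 0.49) = min(1, 0.69) = 0.69
P → (P → Q) = min(1, 1 − 0.80 + 0.69) = min(1, 0.89) = 0.89
(P → (P → Q)) → (P → Q) = min(1, 1 − 0.89 + 0.69) = min(1, 0.80) = 0.80
(The value 0.80 < 1 shows this instance is not satisfied; fails in Ł∞ (the t-norm is not idempotent).)

0.80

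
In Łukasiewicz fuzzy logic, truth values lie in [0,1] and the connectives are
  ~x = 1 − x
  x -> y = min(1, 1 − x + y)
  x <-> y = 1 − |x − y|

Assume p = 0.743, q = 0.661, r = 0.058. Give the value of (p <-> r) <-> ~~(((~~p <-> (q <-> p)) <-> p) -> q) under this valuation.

p <-> r = 1 − |0.743 − 0.058| = 1 − 0.685 = 0.315
~p = 1 − 0.743 = 0.257
~~p = 1 − 0.257 = 0.743
q <-> p = 1 − |0.661 − 0.743| = 1 − 0.082 = 0.918
~~p <-> (q <-> p) = 1 − |0.743 − 0.918| = 1 − 0.175 = 0.825
(~~p <-> (q <-> p)) <-> p = 1 − |0.825 − 0.743| = 1 − 0.082 = 0.918
((~~p <-> (q <-> p)) <-> p) -> q = min(1, 1 − 0.918 + 0.661) = min(1, 0.743) = 0.743
~(((~~p <-> (q <-> p)) <-> p) -> q) = 1 − 0.743 = 0.257
~~(((~~p <-> (q <-> p)) <-> p) -> q) = 1 − 0.257 = 0.743
(p <-> r) <-> ~~(((~~p <-> (q <-> p)) <-> p) -> q) = 1 − |0.315 − 0.743| = 1 − 0.428 = 0.572

0.572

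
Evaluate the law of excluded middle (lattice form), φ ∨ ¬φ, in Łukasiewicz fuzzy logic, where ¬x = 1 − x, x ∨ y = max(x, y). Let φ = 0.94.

¬φ = 1 − 0.94 = 0.06
φ ∨ ¬φ = max(0.94, 0.06) = 0.94
(The value 0.94 < 1 shows this instance is not satisfied; not a Ł∞-tautology — its value is max(a, 1−a).)

0.94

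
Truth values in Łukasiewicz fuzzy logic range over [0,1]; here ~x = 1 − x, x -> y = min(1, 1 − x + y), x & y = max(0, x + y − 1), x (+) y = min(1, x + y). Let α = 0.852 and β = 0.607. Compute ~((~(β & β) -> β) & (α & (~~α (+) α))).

0.327

β & β = max(0, 0.607 + 0.607 − 1) = max(0, 0.214) = 0.214
~(β & β) = 1 − 0.214 = 0.786
~(β & β) -> β = min(1, 1 − 0.786 + 0.607) = min(1, 0.821) = 0.821
~α = 1 − 0.852 = 0.148
~~α = 1 − 0.148 = 0.852
~~α (+) α = min(1, 0.852 + 0.852) = min(1, 1.704) = 1.000
α & (~~α (+) α) = max(0, 0.852 + 1.000 − 1) = max(0, 0.852) = 0.852
(~(β & β) -> β) & (α & (~~α (+) α)) = max(0, 0.821 + 0.852 − 1) = max(0, 0.673) = 0.673
~((~(β & β) -> β) & (α & (~~α (+) α))) = 1 − 0.673 = 0.327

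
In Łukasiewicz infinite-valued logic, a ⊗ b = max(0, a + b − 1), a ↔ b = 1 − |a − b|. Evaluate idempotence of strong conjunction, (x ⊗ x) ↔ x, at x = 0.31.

0.69

x ⊗ x = max(0, 0.31 + 0.31 − 1) = max(0, -0.38) = 0.00
(x ⊗ x) ↔ x = 1 − |0.00 − 0.31| = 1 − 0.31 = 0.69
(The value 0.69 < 1 shows this instance is not satisfied; fails in Ł∞ since a ⊗ a = max(0, 2a−1) ≠ a in general.)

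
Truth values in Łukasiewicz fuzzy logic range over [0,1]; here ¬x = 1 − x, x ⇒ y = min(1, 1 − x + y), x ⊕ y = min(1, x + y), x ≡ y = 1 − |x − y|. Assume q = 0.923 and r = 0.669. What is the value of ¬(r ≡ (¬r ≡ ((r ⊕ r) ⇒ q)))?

0.261

¬r = 1 − 0.669 = 0.331
r ⊕ r = min(1, 0.669 + 0.669) = min(1, 1.338) = 1.000
(r ⊕ r) ⇒ q = min(1, 1 − 1.000 + 0.923) = min(1, 0.923) = 0.923
¬r ≡ ((r ⊕ r) ⇒ q) = 1 − |0.331 − 0.923| = 1 − 0.592 = 0.408
r ≡ (¬r ≡ ((r ⊕ r) ⇒ q)) = 1 − |0.669 − 0.408| = 1 − 0.261 = 0.739
¬(r ≡ (¬r ≡ ((r ⊕ r) ⇒ q))) = 1 − 0.739 = 0.261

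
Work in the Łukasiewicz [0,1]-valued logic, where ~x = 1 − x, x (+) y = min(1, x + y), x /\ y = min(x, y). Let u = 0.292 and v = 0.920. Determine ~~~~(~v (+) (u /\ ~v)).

~v = 1 − 0.920 = 0.080
u /\ ~v = min(0.292, 0.080) = 0.080
~v (+) (u /\ ~v) = min(1, 0.080 + 0.080) = min(1, 0.160) = 0.160
~(~v (+) (u /\ ~v)) = 1 − 0.160 = 0.840
~~(~v (+) (u /\ ~v)) = 1 − 0.840 = 0.160
~~~(~v (+) (u /\ ~v)) = 1 − 0.160 = 0.840
~~~~(~v (+) (u /\ ~v)) = 1 − 0.840 = 0.160

0.160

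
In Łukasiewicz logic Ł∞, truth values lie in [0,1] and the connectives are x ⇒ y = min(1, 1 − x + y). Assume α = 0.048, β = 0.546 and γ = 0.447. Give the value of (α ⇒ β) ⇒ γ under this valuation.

0.447

α ⇒ β = min(1, 1 − 0.048 + 0.546) = min(1, 1.498) = 1.000
(α ⇒ β) ⇒ γ = min(1, 1 − 1.000 + 0.447) = min(1, 0.447) = 0.447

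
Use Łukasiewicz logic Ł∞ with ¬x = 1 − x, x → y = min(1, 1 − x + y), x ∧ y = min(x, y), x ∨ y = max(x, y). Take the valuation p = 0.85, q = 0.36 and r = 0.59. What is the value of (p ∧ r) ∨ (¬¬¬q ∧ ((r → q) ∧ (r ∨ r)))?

0.59

p ∧ r = min(0.85, 0.59) = 0.59
¬q = 1 − 0.36 = 0.64
¬¬q = 1 − 0.64 = 0.36
¬¬¬q = 1 − 0.36 = 0.64
r → q = min(1, 1 − 0.59 + 0.36) = min(1, 0.77) = 0.77
r ∨ r = max(0.59, 0.59) = 0.59
(r → q) ∧ (r ∨ r) = min(0.77, 0.59) = 0.59
¬¬¬q ∧ ((r → q) ∧ (r ∨ r)) = min(0.64, 0.59) = 0.59
(p ∧ r) ∨ (¬¬¬q ∧ ((r → q) ∧ (r ∨ r))) = max(0.59, 0.59) = 0.59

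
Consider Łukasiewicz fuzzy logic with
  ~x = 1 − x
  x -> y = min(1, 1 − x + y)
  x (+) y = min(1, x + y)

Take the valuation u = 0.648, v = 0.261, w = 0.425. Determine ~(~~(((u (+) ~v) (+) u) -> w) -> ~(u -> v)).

0.038

~v = 1 − 0.261 = 0.739
u (+) ~v = min(1, 0.648 + 0.739) = min(1, 1.387) = 1.000
(u (+) ~v) (+) u = min(1, 1.000 + 0.648) = min(1, 1.648) = 1.000
((u (+) ~v) (+) u) -> w = min(1, 1 − 1.000 + 0.425) = min(1, 0.425) = 0.425
~(((u (+) ~v) (+) u) -> w) = 1 − 0.425 = 0.575
~~(((u (+) ~v) (+) u) -> w) = 1 − 0.575 = 0.425
u -> v = min(1, 1 − 0.648 + 0.261) = min(1, 0.613) = 0.613
~(u -> v) = 1 − 0.613 = 0.387
~~(((u (+) ~v) (+) u) -> w) -> ~(u -> v) = min(1, 1 − 0.425 + 0.387) = min(1, 0.962) = 0.962
~(~~(((u (+) ~v) (+) u) -> w) -> ~(u -> v)) = 1 − 0.962 = 0.038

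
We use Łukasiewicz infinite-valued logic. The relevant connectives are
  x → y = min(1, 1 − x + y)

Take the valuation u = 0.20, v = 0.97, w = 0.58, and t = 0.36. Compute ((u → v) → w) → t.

0.78

u → v = min(1, 1 − 0.20 + 0.97) = min(1, 1.77) = 1.00
(u → v) → w = min(1, 1 − 1.00 + 0.58) = min(1, 0.58) = 0.58
((u → v) → w) → t = min(1, 1 − 0.58 + 0.36) = min(1, 0.78) = 0.78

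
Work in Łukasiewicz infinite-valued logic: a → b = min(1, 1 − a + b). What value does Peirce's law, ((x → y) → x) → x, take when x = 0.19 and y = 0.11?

x → y = min(1, 1 − 0.19 + 0.11) = min(1, 0.92) = 0.92
(x → y) → x = min(1, 1 − 0.92 + 0.19) = min(1, 0.27) = 0.27
((x → y) → x) → x = min(1, 1 − 0.27 + 0.19) = min(1, 0.92) = 0.92
(The value 0.92 < 1 shows this instance is not satisfied; not a Ł∞-tautology in general.)

0.92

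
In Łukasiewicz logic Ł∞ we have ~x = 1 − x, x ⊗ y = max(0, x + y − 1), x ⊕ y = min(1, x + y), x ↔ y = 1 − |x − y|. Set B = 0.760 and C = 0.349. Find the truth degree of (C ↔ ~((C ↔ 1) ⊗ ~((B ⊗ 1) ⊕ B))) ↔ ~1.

C ↔ 1 = 1 − |0.349 − 1.000| = 1 − 0.651 = 0.349
B ⊗ 1 = max(0, 0.760 + 1.000 − 1) = max(0, 0.760) = 0.760
(B ⊗ 1) ⊕ B = min(1, 0.760 + 0.760) = min(1, 1.520) = 1.000
~((B ⊗ 1) ⊕ B) = 1 − 1.000 = 0.000
(C ↔ 1) ⊗ ~((B ⊗ 1) ⊕ B) = max(0, 0.349 + 0.000 − 1) = max(0, -0.651) = 0.000
~((C ↔ 1) ⊗ ~((B ⊗ 1) ⊕ B)) = 1 − 0.000 = 1.000
C ↔ ~((C ↔ 1) ⊗ ~((B ⊗ 1) ⊕ B)) = 1 − |0.349 − 1.000| = 1 − 0.651 = 0.349
~1 = 1 − 1.000 = 0.000
(C ↔ ~((C ↔ 1) ⊗ ~((B ⊗ 1) ⊕ B))) ↔ ~1 = 1 − |0.349 − 0.000| = 1 − 0.349 = 0.651

0.651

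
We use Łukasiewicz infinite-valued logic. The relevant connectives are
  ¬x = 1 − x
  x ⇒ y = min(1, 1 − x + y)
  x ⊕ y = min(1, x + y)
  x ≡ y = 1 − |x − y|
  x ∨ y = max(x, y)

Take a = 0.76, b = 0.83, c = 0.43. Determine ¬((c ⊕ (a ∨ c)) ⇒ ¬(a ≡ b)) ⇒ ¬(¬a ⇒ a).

a ∨ c = max(0.76, 0.43) = 0.76
c ⊕ (a ∨ c) = min(1, 0.43 + 0.76) = min(1, 1.19) = 1.00
a ≡ b = 1 − |0.76 − 0.83| = 1 − 0.07 = 0.93
¬(a ≡ b) = 1 − 0.93 = 0.07
(c ⊕ (a ∨ c)) ⇒ ¬(a ≡ b) = min(1, 1 − 1.00 + 0.07) = min(1, 0.07) = 0.07
¬((c ⊕ (a ∨ c)) ⇒ ¬(a ≡ b)) = 1 − 0.07 = 0.93
¬a = 1 − 0.76 = 0.24
¬a ⇒ a = min(1, 1 − 0.24 + 0.76) = min(1, 1.52) = 1.00
¬(¬a ⇒ a) = 1 − 1.00 = 0.00
¬((c ⊕ (a ∨ c)) ⇒ ¬(a ≡ b)) ⇒ ¬(¬a ⇒ a) = min(1, 1 − 0.93 + 0.00) = min(1, 0.07) = 0.07

0.07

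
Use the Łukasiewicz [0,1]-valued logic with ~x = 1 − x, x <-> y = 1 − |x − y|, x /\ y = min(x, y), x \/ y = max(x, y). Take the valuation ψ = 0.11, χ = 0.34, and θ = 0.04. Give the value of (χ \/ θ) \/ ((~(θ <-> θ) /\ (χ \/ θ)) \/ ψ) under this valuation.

χ \/ θ = max(0.34, 0.04) = 0.34
θ <-> θ = 1 − |0.04 − 0.04| = 1 − 0.00 = 1.00
~(θ <-> θ) = 1 − 1.00 = 0.00
~(θ <-> θ) /\ (χ \/ θ) = min(0.00, 0.34) = 0.00
(~(θ <-> θ) /\ (χ \/ θ)) \/ ψ = max(0.00, 0.11) = 0.11
(χ \/ θ) \/ ((~(θ <-> θ) /\ (χ \/ θ)) \/ ψ) = max(0.34, 0.11) = 0.34

0.34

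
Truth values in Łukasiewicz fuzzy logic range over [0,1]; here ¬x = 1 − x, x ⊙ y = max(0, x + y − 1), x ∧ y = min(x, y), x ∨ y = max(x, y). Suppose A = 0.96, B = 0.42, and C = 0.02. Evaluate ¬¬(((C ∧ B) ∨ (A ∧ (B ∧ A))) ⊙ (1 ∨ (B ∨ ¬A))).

0.42

C ∧ B = min(0.02, 0.42) = 0.02
B ∧ A = min(0.42, 0.96) = 0.42
A ∧ (B ∧ A) = min(0.96, 0.42) = 0.42
(C ∧ B) ∨ (A ∧ (B ∧ A)) = max(0.02, 0.42) = 0.42
¬A = 1 − 0.96 = 0.04
B ∨ ¬A = max(0.42, 0.04) = 0.42
1 ∨ (B ∨ ¬A) = max(1.00, 0.42) = 1.00
((C ∧ B) ∨ (A ∧ (B ∧ A))) ⊙ (1 ∨ (B ∨ ¬A)) = max(0, 0.42 + 1.00 − 1) = max(0, 0.42) = 0.42
¬(((C ∧ B) ∨ (A ∧ (B ∧ A))) ⊙ (1 ∨ (B ∨ ¬A))) = 1 − 0.42 = 0.58
¬¬(((C ∧ B) ∨ (A ∧ (B ∧ A))) ⊙ (1 ∨ (B ∨ ¬A))) = 1 − 0.58 = 0.42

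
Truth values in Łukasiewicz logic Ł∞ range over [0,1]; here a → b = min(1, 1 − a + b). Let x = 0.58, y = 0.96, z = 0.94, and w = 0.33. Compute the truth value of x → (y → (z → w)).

0.85

z → w = min(1, 1 − 0.94 + 0.33) = min(1, 0.39) = 0.39
y → (z → w) = min(1, 1 − 0.96 + 0.39) = min(1, 0.43) = 0.43
x → (y → (z → w)) = min(1, 1 − 0.58 + 0.43) = min(1, 0.85) = 0.85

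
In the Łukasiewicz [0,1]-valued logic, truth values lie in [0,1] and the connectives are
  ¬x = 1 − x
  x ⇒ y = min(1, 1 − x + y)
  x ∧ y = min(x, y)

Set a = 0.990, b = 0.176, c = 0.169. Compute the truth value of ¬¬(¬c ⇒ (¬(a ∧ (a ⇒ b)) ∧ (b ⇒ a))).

¬c = 1 − 0.169 = 0.831
a ⇒ b = min(1, 1 − 0.990 + 0.176) = min(1, 0.186) = 0.186
a ∧ (a ⇒ b) = min(0.990, 0.186) = 0.186
¬(a ∧ (a ⇒ b)) = 1 − 0.186 = 0.814
b ⇒ a = min(1, 1 − 0.176 + 0.990) = min(1, 1.814) = 1.000
¬(a ∧ (a ⇒ b)) ∧ (b ⇒ a) = min(0.814, 1.000) = 0.814
¬c ⇒ (¬(a ∧ (a ⇒ b)) ∧ (b ⇒ a)) = min(1, 1 − 0.831 + 0.814) = min(1, 0.983) = 0.983
¬(¬c ⇒ (¬(a ∧ (a ⇒ b)) ∧ (b ⇒ a))) = 1 − 0.983 = 0.017
¬¬(¬c ⇒ (¬(a ∧ (a ⇒ b)) ∧ (b ⇒ a))) = 1 − 0.017 = 0.983

0.983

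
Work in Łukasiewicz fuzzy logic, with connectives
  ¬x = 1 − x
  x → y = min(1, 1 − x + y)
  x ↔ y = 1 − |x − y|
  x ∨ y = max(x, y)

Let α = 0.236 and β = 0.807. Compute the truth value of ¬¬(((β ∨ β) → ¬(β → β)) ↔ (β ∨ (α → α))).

0.193

β ∨ β = max(0.807, 0.807) = 0.807
β → β = min(1, 1 − 0.807 + 0.807) = min(1, 1.000) = 1.000
¬(β → β) = 1 − 1.000 = 0.000
(β ∨ β) → ¬(β → β) = min(1, 1 − 0.807 + 0.000) = min(1, 0.193) = 0.193
α → α = min(1, 1 − 0.236 + 0.236) = min(1, 1.000) = 1.000
β ∨ (α → α) = max(0.807, 1.000) = 1.000
((β ∨ β) → ¬(β → β)) ↔ (β ∨ (α → α)) = 1 − |0.193 − 1.000| = 1 − 0.807 = 0.193
¬(((β ∨ β) → ¬(β → β)) ↔ (β ∨ (α → α))) = 1 − 0.193 = 0.807
¬¬(((β ∨ β) → ¬(β → β)) ↔ (β ∨ (α → α))) = 1 − 0.807 = 0.193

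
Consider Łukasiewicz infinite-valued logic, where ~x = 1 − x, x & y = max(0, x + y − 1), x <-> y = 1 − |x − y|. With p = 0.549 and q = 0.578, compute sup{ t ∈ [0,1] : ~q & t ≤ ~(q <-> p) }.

0.607

~q = 1 − 0.578 = 0.422
So the left factor is ~q = 0.422.
q <-> p = 1 − |0.578 − 0.549| = 1 − 0.029 = 0.971
~(q <-> p) = 1 − 0.971 = 0.029
So the right-hand bound is ~(q <-> p) = 0.029.
The residuum of the Łukasiewicz t-norm gives the supremum: min(1, 1 − 0.422 + 0.029).
1 − 0.422 + 0.029 = 0.607, so t = min(1, 0.607) = 0.607.
Check: 0.422 & 0.607 = max(0, 0.029) = 0.029 ≤ 0.029.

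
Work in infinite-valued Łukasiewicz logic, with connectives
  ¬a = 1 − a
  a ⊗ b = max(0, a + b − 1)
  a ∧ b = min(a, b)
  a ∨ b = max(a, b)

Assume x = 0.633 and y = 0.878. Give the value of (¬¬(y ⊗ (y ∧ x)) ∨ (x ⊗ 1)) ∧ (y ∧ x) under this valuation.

y ∧ x = min(0.878, 0.633) = 0.633
y ⊗ (y ∧ x) = max(0, 0.878 + 0.633 − 1) = max(0, 0.511) = 0.511
¬(y ⊗ (y ∧ x)) = 1 − 0.511 = 0.489
¬¬(y ⊗ (y ∧ x)) = 1 − 0.489 = 0.511
x ⊗ 1 = max(0, 0.633 + 1.000 − 1) = max(0, 0.633) = 0.633
¬¬(y ⊗ (y ∧ x)) ∨ (x ⊗ 1) = max(0.511, 0.633) = 0.633
(¬¬(y ⊗ (y ∧ x)) ∨ (x ⊗ 1)) ∧ (y ∧ x) = min(0.633, 0.633) = 0.633

0.633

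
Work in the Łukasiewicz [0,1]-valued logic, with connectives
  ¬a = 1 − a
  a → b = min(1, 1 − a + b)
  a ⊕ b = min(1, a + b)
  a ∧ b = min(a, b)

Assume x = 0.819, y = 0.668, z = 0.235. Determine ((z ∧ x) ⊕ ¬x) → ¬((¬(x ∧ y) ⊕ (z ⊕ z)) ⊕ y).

0.584

z ∧ x = min(0.235, 0.819) = 0.235
¬x = 1 − 0.819 = 0.181
(z ∧ x) ⊕ ¬x = min(1, 0.235 + 0.181) = min(1, 0.416) = 0.416
x ∧ y = min(0.819, 0.668) = 0.668
¬(x ∧ y) = 1 − 0.668 = 0.332
z ⊕ z = min(1, 0.235 + 0.235) = min(1, 0.470) = 0.470
¬(x ∧ y) ⊕ (z ⊕ z) = min(1, 0.332 + 0.470) = min(1, 0.802) = 0.802
(¬(x ∧ y) ⊕ (z ⊕ z)) ⊕ y = min(1, 0.802 + 0.668) = min(1, 1.470) = 1.000
¬((¬(x ∧ y) ⊕ (z ⊕ z)) ⊕ y) = 1 − 1.000 = 0.000
((z ∧ x) ⊕ ¬x) → ¬((¬(x ∧ y) ⊕ (z ⊕ z)) ⊕ y) = min(1, 1 − 0.416 + 0.000) = min(1, 0.584) = 0.584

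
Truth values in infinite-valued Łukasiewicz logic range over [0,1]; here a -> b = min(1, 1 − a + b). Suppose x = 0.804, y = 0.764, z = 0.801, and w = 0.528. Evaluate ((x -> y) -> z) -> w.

x -> y = min(1, 1 − 0.804 + 0.764) = min(1, 0.960) = 0.960
(x -> y) -> z = min(1, 1 − 0.960 + 0.801) = min(1, 0.841) = 0.841
((x -> y) -> z) -> w = min(1, 1 − 0.841 + 0.528) = min(1, 0.687) = 0.687

0.687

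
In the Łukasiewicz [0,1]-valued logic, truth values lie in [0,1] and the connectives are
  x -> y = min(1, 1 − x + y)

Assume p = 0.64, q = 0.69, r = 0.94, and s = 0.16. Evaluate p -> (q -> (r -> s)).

r -> s = min(1, 1 − 0.94 + 0.16) = min(1, 0.22) = 0.22
q -> (r -> s) = min(1, 1 − 0.69 + 0.22) = min(1, 0.53) = 0.53
p -> (q -> (r -> s)) = min(1, 1 − 0.64 + 0.53) = min(1, 0.89) = 0.89

0.89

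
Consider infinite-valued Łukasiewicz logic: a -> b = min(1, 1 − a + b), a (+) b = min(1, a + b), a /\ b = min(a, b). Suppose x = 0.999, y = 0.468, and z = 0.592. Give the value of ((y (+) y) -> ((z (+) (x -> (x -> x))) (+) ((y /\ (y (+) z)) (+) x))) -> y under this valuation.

0.468

y (+) y = min(1, 0.468 + 0.468) = min(1, 0.936) = 0.936
x -> x = min(1, 1 − 0.999 + 0.999) = min(1, 1.000) = 1.000
x -> (x -> x) = min(1, 1 − 0.999 + 1.000) = min(1, 1.001) = 1.000
z (+) (x -> (x -> x)) = min(1, 0.592 + 1.000) = min(1, 1.592) = 1.000
y (+) z = min(1, 0.468 + 0.592) = min(1, 1.060) = 1.000
y /\ (y (+) z) = min(0.468, 1.000) = 0.468
(y /\ (y (+) z)) (+) x = min(1, 0.468 + 0.999) = min(1, 1.467) = 1.000
(z (+) (x -> (x -> x))) (+) ((y /\ (y (+) z)) (+) x) = min(1, 1.000 + 1.000) = min(1, 2.000) = 1.000
(y (+) y) -> ((z (+) (x -> (x -> x))) (+) ((y /\ (y (+) z)) (+) x)) = min(1, 1 − 0.936 + 1.000) = min(1, 1.064) = 1.000
((y (+) y) -> ((z (+) (x -> (x -> x))) (+) ((y /\ (y (+) z)) (+) x))) -> y = min(1, 1 − 1.000 + 0.468) = min(1, 0.468) = 0.468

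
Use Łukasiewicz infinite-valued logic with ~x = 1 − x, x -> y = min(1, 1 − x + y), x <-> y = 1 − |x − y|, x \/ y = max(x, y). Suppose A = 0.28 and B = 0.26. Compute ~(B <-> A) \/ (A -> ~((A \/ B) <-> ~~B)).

B <-> A = 1 − |0.26 − 0.28| = 1 − 0.02 = 0.98
~(B <-> A) = 1 − 0.98 = 0.02
A \/ B = max(0.28, 0.26) = 0.28
~B = 1 − 0.26 = 0.74
~~B = 1 − 0.74 = 0.26
(A \/ B) <-> ~~B = 1 − |0.28 − 0.26| = 1 − 0.02 = 0.98
~((A \/ B) <-> ~~B) = 1 − 0.98 = 0.02
A -> ~((A \/ B) <-> ~~B) = min(1, 1 − 0.28 + 0.02) = min(1, 0.74) = 0.74
~(B <-> A) \/ (A -> ~((A \/ B) <-> ~~B)) = max(0.02, 0.74) = 0.74

0.74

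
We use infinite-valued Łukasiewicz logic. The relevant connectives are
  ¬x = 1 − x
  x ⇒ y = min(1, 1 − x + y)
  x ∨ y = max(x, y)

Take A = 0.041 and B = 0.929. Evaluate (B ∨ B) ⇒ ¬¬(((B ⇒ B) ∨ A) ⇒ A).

0.112

B ∨ B = max(0.929, 0.929) = 0.929
B ⇒ B = min(1, 1 − 0.929 + 0.929) = min(1, 1.000) = 1.000
(B ⇒ B) ∨ A = max(1.000, 0.041) = 1.000
((B ⇒ B) ∨ A) ⇒ A = min(1, 1 − 1.000 + 0.041) = min(1, 0.041) = 0.041
¬(((B ⇒ B) ∨ A) ⇒ A) = 1 − 0.041 = 0.959
¬¬(((B ⇒ B) ∨ A) ⇒ A) = 1 − 0.959 = 0.041
(B ∨ B) ⇒ ¬¬(((B ⇒ B) ∨ A) ⇒ A) = min(1, 1 − 0.929 + 0.041) = min(1, 0.112) = 0.112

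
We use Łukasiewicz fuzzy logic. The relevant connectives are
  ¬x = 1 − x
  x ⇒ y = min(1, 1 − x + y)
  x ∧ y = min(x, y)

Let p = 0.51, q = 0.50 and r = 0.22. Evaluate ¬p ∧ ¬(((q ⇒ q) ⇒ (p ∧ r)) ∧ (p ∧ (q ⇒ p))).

¬p = 1 − 0.51 = 0.49
q ⇒ q = min(1, 1 − 0.50 + 0.50) = min(1, 1.00) = 1.00
p ∧ r = min(0.51, 0.22) = 0.22
(q ⇒ q) ⇒ (p ∧ r) = min(1, 1 − 1.00 + 0.22) = min(1, 0.22) = 0.22
q ⇒ p = min(1, 1 − 0.50 + 0.51) = min(1, 1.01) = 1.00
p ∧ (q ⇒ p) = min(0.51, 1.00) = 0.51
((q ⇒ q) ⇒ (p ∧ r)) ∧ (p ∧ (q ⇒ p)) = min(0.22, 0.51) = 0.22
¬(((q ⇒ q) ⇒ (p ∧ r)) ∧ (p ∧ (q ⇒ p))) = 1 − 0.22 = 0.78
¬p ∧ ¬(((q ⇒ q) ⇒ (p ∧ r)) ∧ (p ∧ (q ⇒ p))) = min(0.49, 0.78) = 0.49

0.49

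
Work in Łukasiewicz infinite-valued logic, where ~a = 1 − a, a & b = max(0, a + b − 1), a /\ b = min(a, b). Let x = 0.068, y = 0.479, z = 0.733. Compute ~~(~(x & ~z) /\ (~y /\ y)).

~z = 1 − 0.733 = 0.267
x & ~z = max(0, 0.068 + 0.267 − 1) = max(0, -0.665) = 0.000
~(x & ~z) = 1 − 0.000 = 1.000
~y = 1 − 0.479 = 0.521
~y /\ y = min(0.521, 0.479) = 0.479
~(x & ~z) /\ (~y /\ y) = min(1.000, 0.479) = 0.479
~(~(x & ~z) /\ (~y /\ y)) = 1 − 0.479 = 0.521
~~(~(x & ~z) /\ (~y /\ y)) = 1 − 0.521 = 0.479

0.479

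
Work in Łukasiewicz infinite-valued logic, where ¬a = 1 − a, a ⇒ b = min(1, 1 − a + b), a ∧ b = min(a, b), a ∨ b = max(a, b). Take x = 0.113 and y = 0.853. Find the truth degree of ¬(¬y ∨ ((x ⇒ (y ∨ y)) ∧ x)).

0.853

¬y = 1 − 0.853 = 0.147
y ∨ y = max(0.853, 0.853) = 0.853
x ⇒ (y ∨ y) = min(1, 1 − 0.113 + 0.853) = min(1, 1.740) = 1.000
(x ⇒ (y ∨ y)) ∧ x = min(1.000, 0.113) = 0.113
¬y ∨ ((x ⇒ (y ∨ y)) ∧ x) = max(0.147, 0.113) = 0.147
¬(¬y ∨ ((x ⇒ (y ∨ y)) ∧ x)) = 1 − 0.147 = 0.853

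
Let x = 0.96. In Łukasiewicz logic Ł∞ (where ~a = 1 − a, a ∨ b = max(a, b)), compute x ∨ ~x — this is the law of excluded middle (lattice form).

~x = 1 − 0.96 = 0.04
x ∨ ~x = max(0.96, 0.04) = 0.96
(The value 0.96 < 1 shows this instance is not satisfied; not a Ł∞-tautology — its value is max(a, 1−a).)

0.96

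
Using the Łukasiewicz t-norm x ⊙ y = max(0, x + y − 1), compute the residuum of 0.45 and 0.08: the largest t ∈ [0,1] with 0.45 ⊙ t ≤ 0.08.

The residuum of the Łukasiewicz t-norm gives the supremum: min(1, 1 − 0.45 + 0.08).
1 − 0.45 + 0.08 = 0.63, so t = min(1, 0.63) = 0.63.
Check: 0.45 ⊙ 0.63 = max(0, 0.08) = 0.08 ≤ 0.08.

0.63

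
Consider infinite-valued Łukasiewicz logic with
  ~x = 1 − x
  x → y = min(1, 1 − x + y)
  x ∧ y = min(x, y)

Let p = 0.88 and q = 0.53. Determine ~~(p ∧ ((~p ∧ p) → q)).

0.88

~p = 1 − 0.88 = 0.12
~p ∧ p = min(0.12, 0.88) = 0.12
(~p ∧ p) → q = min(1, 1 − 0.12 + 0.53) = min(1, 1.41) = 1.00
p ∧ ((~p ∧ p) → q) = min(0.88, 1.00) = 0.88
~(p ∧ ((~p ∧ p) → q)) = 1 − 0.88 = 0.12
~~(p ∧ ((~p ∧ p) → q)) = 1 − 0.12 = 0.88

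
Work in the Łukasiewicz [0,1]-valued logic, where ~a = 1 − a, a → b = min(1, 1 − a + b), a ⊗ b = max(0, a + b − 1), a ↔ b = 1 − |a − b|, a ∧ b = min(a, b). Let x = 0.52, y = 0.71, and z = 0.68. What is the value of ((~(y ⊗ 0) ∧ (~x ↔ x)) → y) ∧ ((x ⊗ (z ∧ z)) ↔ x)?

0.68

y ⊗ 0 = max(0, 0.71 + 0.00 − 1) = max(0, -0.29) = 0.00
~(y ⊗ 0) = 1 − 0.00 = 1.00
~x = 1 − 0.52 = 0.48
~x ↔ x = 1 − |0.48 − 0.52| = 1 − 0.04 = 0.96
~(y ⊗ 0) ∧ (~x ↔ x) = min(1.00, 0.96) = 0.96
(~(y ⊗ 0) ∧ (~x ↔ x)) → y = min(1, 1 − 0.96 + 0.71) = min(1, 0.75) = 0.75
z ∧ z = min(0.68, 0.68) = 0.68
x ⊗ (z ∧ z) = max(0, 0.52 + 0.68 − 1) = max(0, 0.20) = 0.20
(x ⊗ (z ∧ z)) ↔ x = 1 − |0.20 − 0.52| = 1 − 0.32 = 0.68
((~(y ⊗ 0) ∧ (~x ↔ x)) → y) ∧ ((x ⊗ (z ∧ z)) ↔ x) = min(0.75, 0.68) = 0.68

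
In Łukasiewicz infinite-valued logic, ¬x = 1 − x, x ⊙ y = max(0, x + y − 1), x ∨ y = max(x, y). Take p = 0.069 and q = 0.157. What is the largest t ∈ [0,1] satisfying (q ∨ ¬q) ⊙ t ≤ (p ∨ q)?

0.314

¬q = 1 − 0.157 = 0.843
q ∨ ¬q = max(0.157, 0.843) = 0.843
So the left factor is q ∨ ¬q = 0.843.
p ∨ q = max(0.069, 0.157) = 0.157
So the right-hand bound is p ∨ q = 0.157.
The residuum of the Łukasiewicz t-norm gives the supremum: min(1, 1 − 0.843 + 0.157).
1 − 0.843 + 0.157 = 0.314, so t = min(1, 0.314) = 0.314.
Check: 0.843 ⊙ 0.314 = max(0, 0.157) = 0.157 ≤ 0.157.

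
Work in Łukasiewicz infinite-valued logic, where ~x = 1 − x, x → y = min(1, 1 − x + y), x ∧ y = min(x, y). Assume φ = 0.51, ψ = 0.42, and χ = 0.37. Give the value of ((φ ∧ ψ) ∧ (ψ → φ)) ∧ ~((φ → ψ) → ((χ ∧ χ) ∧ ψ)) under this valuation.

φ ∧ ψ = min(0.51, 0.42) = 0.42
ψ → φ = min(1, 1 − 0.42 + 0.51) = min(1, 1.09) = 1.00
(φ ∧ ψ) ∧ (ψ → φ) = min(0.42, 1.00) = 0.42
φ → ψ = min(1, 1 − 0.51 + 0.42) = min(1, 0.91) = 0.91
χ ∧ χ = min(0.37, 0.37) = 0.37
(χ ∧ χ) ∧ ψ = min(0.37, 0.42) = 0.37
(φ → ψ) → ((χ ∧ χ) ∧ ψ) = min(1, 1 − 0.91 + 0.37) = min(1, 0.46) = 0.46
~((φ → ψ) → ((χ ∧ χ) ∧ ψ)) = 1 − 0.46 = 0.54
((φ ∧ ψ) ∧ (ψ → φ)) ∧ ~((φ → ψ) → ((χ ∧ χ) ∧ ψ)) = min(0.42, 0.54) = 0.42

0.42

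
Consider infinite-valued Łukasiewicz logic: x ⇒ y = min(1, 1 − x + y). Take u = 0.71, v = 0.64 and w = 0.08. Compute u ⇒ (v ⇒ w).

v ⇒ w = min(1, 1 − 0.64 + 0.08) = min(1, 0.44) = 0.44
u ⇒ (v ⇒ w) = min(1, 1 − 0.71 + 0.44) = min(1, 0.73) = 0.73

0.73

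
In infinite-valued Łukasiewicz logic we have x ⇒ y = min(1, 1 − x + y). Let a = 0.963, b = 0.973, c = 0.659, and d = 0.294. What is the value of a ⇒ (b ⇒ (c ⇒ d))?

c ⇒ d = min(1, 1 − 0.659 + 0.294) = min(1, 0.635) = 0.635
b ⇒ (c ⇒ d) = min(1, 1 − 0.973 + 0.635) = min(1, 0.662) = 0.662
a ⇒ (b ⇒ (c ⇒ d)) = min(1, 1 − 0.963 + 0.662) = min(1, 0.699) = 0.699

0.699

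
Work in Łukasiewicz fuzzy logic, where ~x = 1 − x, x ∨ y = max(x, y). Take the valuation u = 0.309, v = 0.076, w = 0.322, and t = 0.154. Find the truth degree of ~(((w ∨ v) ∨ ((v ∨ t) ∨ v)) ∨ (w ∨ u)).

0.678

w ∨ v = max(0.322, 0.076) = 0.322
v ∨ t = max(0.076, 0.154) = 0.154
(v ∨ t) ∨ v = max(0.154, 0.076) = 0.154
(w ∨ v) ∨ ((v ∨ t) ∨ v) = max(0.322, 0.154) = 0.322
w ∨ u = max(0.322, 0.309) = 0.322
((w ∨ v) ∨ ((v ∨ t) ∨ v)) ∨ (w ∨ u) = max(0.322, 0.322) = 0.322
~(((w ∨ v) ∨ ((v ∨ t) ∨ v)) ∨ (w ∨ u)) = 1 − 0.322 = 0.678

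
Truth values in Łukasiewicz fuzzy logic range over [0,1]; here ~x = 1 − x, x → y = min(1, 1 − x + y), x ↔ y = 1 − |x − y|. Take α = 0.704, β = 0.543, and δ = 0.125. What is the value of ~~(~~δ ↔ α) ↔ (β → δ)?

0.839

~δ = 1 − 0.125 = 0.875
~~δ = 1 − 0.875 = 0.125
~~δ ↔ α = 1 − |0.125 − 0.704| = 1 − 0.579 = 0.421
~(~~δ ↔ α) = 1 − 0.421 = 0.579
~~(~~δ ↔ α) = 1 − 0.579 = 0.421
β → δ = min(1, 1 − 0.543 + 0.125) = min(1, 0.582) = 0.582
~~(~~δ ↔ α) ↔ (β → δ) = 1 − |0.421 − 0.582| = 1 − 0.161 = 0.839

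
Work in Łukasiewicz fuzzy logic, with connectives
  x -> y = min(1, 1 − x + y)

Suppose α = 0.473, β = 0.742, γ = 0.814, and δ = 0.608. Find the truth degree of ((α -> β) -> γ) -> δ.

α -> β = min(1, 1 − 0.473 + 0.742) = min(1, 1.269) = 1.000
(α -> β) -> γ = min(1, 1 − 1.000 + 0.814) = min(1, 0.814) = 0.814
((α -> β) -> γ) -> δ = min(1, 1 − 0.814 + 0.608) = min(1, 0.794) = 0.794

0.794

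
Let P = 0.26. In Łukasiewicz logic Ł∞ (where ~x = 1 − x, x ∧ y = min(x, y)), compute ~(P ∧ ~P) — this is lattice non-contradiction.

~P = 1 − 0.26 = 0.74
P ∧ ~P = min(0.26, 0.74) = 0.26
~(P ∧ ~P) = 1 − 0.26 = 0.74
(The value 0.74 < 1 shows this instance is not satisfied; not a Ł∞-tautology — its value is 1 − min(a, 1−a).)

0.74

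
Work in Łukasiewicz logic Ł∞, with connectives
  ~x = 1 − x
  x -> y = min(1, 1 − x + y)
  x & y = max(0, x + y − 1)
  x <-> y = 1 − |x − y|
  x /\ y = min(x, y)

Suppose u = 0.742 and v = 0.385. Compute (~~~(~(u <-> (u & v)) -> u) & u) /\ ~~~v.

u & v = max(0, 0.742 + 0.385 − 1) = max(0, 0.127) = 0.127
u <-> (u & v) = 1 − |0.742 − 0.127| = 1 − 0.615 = 0.385
~(u <-> (u & v)) = 1 − 0.385 = 0.615
~(u <-> (u & v)) -> u = min(1, 1 − 0.615 + 0.742) = min(1, 1.127) = 1.000
~(~(u <-> (u & v)) -> u) = 1 − 1.000 = 0.000
~~(~(u <-> (u & v)) -> u) = 1 − 0.000 = 1.000
~~~(~(u <-> (u & v)) -> u) = 1 − 1.000 = 0.000
~~~(~(u <-> (u & v)) -> u) & u = max(0, 0.000 + 0.742 − 1) = max(0, -0.258) = 0.000
~v = 1 − 0.385 = 0.615
~~v = 1 − 0.615 = 0.385
~~~v = 1 − 0.385 = 0.615
(~~~(~(u <-> (u & v)) -> u) & u) /\ ~~~v = min(0.000, 0.615) = 0.000

0.000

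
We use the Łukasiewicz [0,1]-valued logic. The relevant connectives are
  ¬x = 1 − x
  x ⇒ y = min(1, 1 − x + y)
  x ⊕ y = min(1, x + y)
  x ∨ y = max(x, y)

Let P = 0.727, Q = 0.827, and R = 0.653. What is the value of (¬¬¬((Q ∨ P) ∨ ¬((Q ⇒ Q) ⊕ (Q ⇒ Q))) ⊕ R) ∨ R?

Q ∨ P = max(0.827, 0.727) = 0.827
Q ⇒ Q = min(1, 1 − 0.827 + 0.827) = min(1, 1.000) = 1.000
(Q ⇒ Q) ⊕ (Q ⇒ Q) = min(1, 1.000 + 1.000) = min(1, 2.000) = 1.000
¬((Q ⇒ Q) ⊕ (Q ⇒ Q)) = 1 − 1.000 = 0.000
(Q ∨ P) ∨ ¬((Q ⇒ Q) ⊕ (Q ⇒ Q)) = max(0.827, 0.000) = 0.827
¬((Q ∨ P) ∨ ¬((Q ⇒ Q) ⊕ (Q ⇒ Q))) = 1 − 0.827 = 0.173
¬¬((Q ∨ P) ∨ ¬((Q ⇒ Q) ⊕ (Q ⇒ Q))) = 1 − 0.173 = 0.827
¬¬¬((Q ∨ P) ∨ ¬((Q ⇒ Q) ⊕ (Q ⇒ Q))) = 1 − 0.827 = 0.173
¬¬¬((Q ∨ P) ∨ ¬((Q ⇒ Q) ⊕ (Q ⇒ Q))) ⊕ R = min(1, 0.173 + 0.653) = min(1, 0.826) = 0.826
(¬¬¬((Q ∨ P) ∨ ¬((Q ⇒ Q) ⊕ (Q ⇒ Q))) ⊕ R) ∨ R = max(0.826, 0.653) = 0.826

0.826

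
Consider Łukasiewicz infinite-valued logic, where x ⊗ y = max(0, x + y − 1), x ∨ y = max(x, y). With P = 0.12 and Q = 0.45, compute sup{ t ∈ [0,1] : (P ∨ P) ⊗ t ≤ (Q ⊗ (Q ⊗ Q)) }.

P ∨ P = max(0.12, 0.12) = 0.12
So the left factor is P ∨ P = 0.12.
Q ⊗ Q = max(0, 0.45 + 0.45 − 1) = max(0, -0.10) = 0.00
Q ⊗ (Q ⊗ Q) = max(0, 0.45 + 0.00 − 1) = max(0, -0.55) = 0.00
So the right-hand bound is Q ⊗ (Q ⊗ Q) = 0.00.
The residuum of the Łukasiewicz t-norm gives the supremum: min(1, 1 − 0.12 + 0.00).
1 − 0.12 + 0.00 = 0.88, so t = min(1, 0.88) = 0.88.
Check: 0.12 ⊗ 0.88 = max(0, 0.00) = 0.00 ≤ 0.00.

0.88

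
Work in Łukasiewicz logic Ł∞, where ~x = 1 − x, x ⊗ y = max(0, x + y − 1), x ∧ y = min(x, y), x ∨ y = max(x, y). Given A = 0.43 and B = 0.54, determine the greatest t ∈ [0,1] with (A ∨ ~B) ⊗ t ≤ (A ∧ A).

0.97

~B = 1 − 0.54 = 0.46
A ∨ ~B = max(0.43, 0.46) = 0.46
So the left factor is A ∨ ~B = 0.46.
A ∧ A = min(0.43, 0.43) = 0.43
So the right-hand bound is A ∧ A = 0.43.
The residuum of the Łukasiewicz t-norm gives the supremum: min(1, 1 − 0.46 + 0.43).
1 − 0.46 + 0.43 = 0.97, so t = min(1, 0.97) = 0.97.
Check: 0.46 ⊗ 0.97 = max(0, 0.43) = 0.43 ≤ 0.43.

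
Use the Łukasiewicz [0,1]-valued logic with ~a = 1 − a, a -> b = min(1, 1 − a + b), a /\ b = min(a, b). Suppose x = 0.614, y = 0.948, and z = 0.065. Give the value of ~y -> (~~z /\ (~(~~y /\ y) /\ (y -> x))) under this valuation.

1.000

~y = 1 − 0.948 = 0.052
~z = 1 − 0.065 = 0.935
~~z = 1 − 0.935 = 0.065
~~y = 1 − 0.052 = 0.948
~~y /\ y = min(0.948, 0.948) = 0.948
~(~~y /\ y) = 1 − 0.948 = 0.052
y -> x = min(1, 1 − 0.948 + 0.614) = min(1, 0.666) = 0.666
~(~~y /\ y) /\ (y -> x) = min(0.052, 0.666) = 0.052
~~z /\ (~(~~y /\ y) /\ (y -> x)) = min(0.065, 0.052) = 0.052
~y -> (~~z /\ (~(~~y /\ y) /\ (y -> x))) = min(1, 1 − 0.052 + 0.052) = min(1, 1.000) = 1.000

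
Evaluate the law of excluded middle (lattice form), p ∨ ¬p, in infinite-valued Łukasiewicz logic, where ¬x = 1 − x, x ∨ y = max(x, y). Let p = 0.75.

¬p = 1 − 0.75 = 0.25
p ∨ ¬p = max(0.75, 0.25) = 0.75
(The value 0.75 < 1 shows this instance is not satisfied; not a Ł∞-tautology — its value is max(a, 1−a).)

0.75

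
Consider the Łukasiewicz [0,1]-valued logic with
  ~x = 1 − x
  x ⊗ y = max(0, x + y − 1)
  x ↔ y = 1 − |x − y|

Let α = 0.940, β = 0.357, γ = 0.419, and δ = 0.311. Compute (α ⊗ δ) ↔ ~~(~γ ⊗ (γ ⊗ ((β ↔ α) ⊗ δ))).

0.749

α ⊗ δ = max(0, 0.940 + 0.311 − 1) = max(0, 0.251) = 0.251
~γ = 1 − 0.419 = 0.581
β ↔ α = 1 − |0.357 − 0.940| = 1 − 0.583 = 0.417
(β ↔ α) ⊗ δ = max(0, 0.417 + 0.311 − 1) = max(0, -0.272) = 0.000
γ ⊗ ((β ↔ α) ⊗ δ) = max(0, 0.419 + 0.000 − 1) = max(0, -0.581) = 0.000
~γ ⊗ (γ ⊗ ((β ↔ α) ⊗ δ)) = max(0, 0.581 + 0.000 − 1) = max(0, -0.419) = 0.000
~(~γ ⊗ (γ ⊗ ((β ↔ α) ⊗ δ))) = 1 − 0.000 = 1.000
~~(~γ ⊗ (γ ⊗ ((β ↔ α) ⊗ δ))) = 1 − 1.000 = 0.000
(α ⊗ δ) ↔ ~~(~γ ⊗ (γ ⊗ ((β ↔ α) ⊗ δ))) = 1 − |0.251 − 0.000| = 1 − 0.251 = 0.749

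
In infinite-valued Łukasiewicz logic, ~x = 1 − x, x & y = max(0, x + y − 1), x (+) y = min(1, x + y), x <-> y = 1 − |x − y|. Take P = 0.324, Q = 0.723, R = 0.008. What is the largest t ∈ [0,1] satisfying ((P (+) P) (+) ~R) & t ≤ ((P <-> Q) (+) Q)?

P (+) P = min(1, 0.324 + 0.324) = min(1, 0.648) = 0.648
~R = 1 − 0.008 = 0.992
(P (+) P) (+) ~R = min(1, 0.648 + 0.992) = min(1, 1.640) = 1.000
So the left factor is (P (+) P) (+) ~R = 1.000.
P <-> Q = 1 − |0.324 − 0.723| = 1 − 0.399 = 0.601
(P <-> Q) (+) Q = min(1, 0.601 + 0.723) = min(1, 1.324) = 1.000
So the right-hand bound is (P <-> Q) (+) Q = 1.000.
The residuum of the Łukasiewicz t-norm gives the supremum: min(1, 1 − 1.000 + 1.000).
1 − 1.000 + 1.000 = 1.000, so t = min(1, 1.000) = 1.000.
Check: 1.000 & 1.000 = max(0, 1.000) = 1.000 ≤ 1.000.

1.000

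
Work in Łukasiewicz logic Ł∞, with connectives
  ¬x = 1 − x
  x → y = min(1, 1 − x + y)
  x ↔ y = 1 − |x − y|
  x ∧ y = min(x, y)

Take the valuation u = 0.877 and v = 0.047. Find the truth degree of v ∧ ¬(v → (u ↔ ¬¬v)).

¬v = 1 − 0.047 = 0.953
¬¬v = 1 − 0.953 = 0.047
u ↔ ¬¬v = 1 − |0.877 − 0.047| = 1 − 0.830 = 0.170
v → (u ↔ ¬¬v) = min(1, 1 − 0.047 + 0.170) = min(1, 1.123) = 1.000
¬(v → (u ↔ ¬¬v)) = 1 − 1.000 = 0.000
v ∧ ¬(v → (u ↔ ¬¬v)) = min(0.047, 0.000) = 0.000

0.000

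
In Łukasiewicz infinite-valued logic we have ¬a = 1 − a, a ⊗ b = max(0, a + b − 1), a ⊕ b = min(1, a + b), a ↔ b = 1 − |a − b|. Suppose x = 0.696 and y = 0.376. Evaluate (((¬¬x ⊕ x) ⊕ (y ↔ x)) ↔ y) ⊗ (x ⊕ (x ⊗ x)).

0.376

¬x = 1 − 0.696 = 0.304
¬¬x = 1 − 0.304 = 0.696
¬¬x ⊕ x = min(1, 0.696 + 0.696) = min(1, 1.392) = 1.000
y ↔ x = 1 − |0.376 − 0.696| = 1 − 0.320 = 0.680
(¬¬x ⊕ x) ⊕ (y ↔ x) = min(1, 1.000 + 0.680) = min(1, 1.680) = 1.000
((¬¬x ⊕ x) ⊕ (y ↔ x)) ↔ y = 1 − |1.000 − 0.376| = 1 − 0.624 = 0.376
x ⊗ x = max(0, 0.696 + 0.696 − 1) = max(0, 0.392) = 0.392
x ⊕ (x ⊗ x) = min(1, 0.696 + 0.392) = min(1, 1.088) = 1.000
(((¬¬x ⊕ x) ⊕ (y ↔ x)) ↔ y) ⊗ (x ⊕ (x ⊗ x)) = max(0, 0.376 + 1.000 − 1) = max(0, 0.376) = 0.376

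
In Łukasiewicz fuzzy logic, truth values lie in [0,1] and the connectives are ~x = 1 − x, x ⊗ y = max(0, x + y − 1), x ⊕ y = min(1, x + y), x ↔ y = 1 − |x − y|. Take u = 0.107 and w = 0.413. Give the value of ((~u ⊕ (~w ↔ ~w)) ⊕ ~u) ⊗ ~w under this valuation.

0.587

~u = 1 − 0.107 = 0.893
~w = 1 − 0.413 = 0.587
~w ↔ ~w = 1 − |0.587 − 0.587| = 1 − 0.000 = 1.000
~u ⊕ (~w ↔ ~w) = min(1, 0.893 + 1.000) = min(1, 1.893) = 1.000
(~u ⊕ (~w ↔ ~w)) ⊕ ~u = min(1, 1.000 + 0.893) = min(1, 1.893) = 1.000
((~u ⊕ (~w ↔ ~w)) ⊕ ~u) ⊗ ~w = max(0, 1.000 + 0.587 − 1) = max(0, 0.587) = 0.587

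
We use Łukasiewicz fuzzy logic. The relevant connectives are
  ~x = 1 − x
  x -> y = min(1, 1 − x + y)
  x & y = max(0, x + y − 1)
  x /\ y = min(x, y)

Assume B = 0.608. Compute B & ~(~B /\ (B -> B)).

0.216

~B = 1 − 0.608 = 0.392
B -> B = min(1, 1 − 0.608 + 0.608) = min(1, 1.000) = 1.000
~B /\ (B -> B) = min(0.392, 1.000) = 0.392
~(~B /\ (B -> B)) = 1 − 0.392 = 0.608
B & ~(~B /\ (B -> B)) = max(0, 0.608 + 0.608 − 1) = max(0, 0.216) = 0.216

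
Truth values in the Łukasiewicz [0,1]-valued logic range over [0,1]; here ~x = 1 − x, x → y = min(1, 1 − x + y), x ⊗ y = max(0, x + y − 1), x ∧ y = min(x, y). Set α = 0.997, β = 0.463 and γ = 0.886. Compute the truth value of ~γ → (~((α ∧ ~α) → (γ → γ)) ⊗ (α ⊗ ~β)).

0.886

~γ = 1 − 0.886 = 0.114
~α = 1 − 0.997 = 0.003
α ∧ ~α = min(0.997, 0.003) = 0.003
γ → γ = min(1, 1 − 0.886 + 0.886) = min(1, 1.000) = 1.000
(α ∧ ~α) → (γ → γ) = min(1, 1 − 0.003 + 1.000) = min(1, 1.997) = 1.000
~((α ∧ ~α) → (γ → γ)) = 1 − 1.000 = 0.000
~β = 1 − 0.463 = 0.537
α ⊗ ~β = max(0, 0.997 + 0.537 − 1) = max(0, 0.534) = 0.534
~((α ∧ ~α) → (γ → γ)) ⊗ (α ⊗ ~β) = max(0, 0.000 + 0.534 − 1) = max(0, -0.466) = 0.000
~γ → (~((α ∧ ~α) → (γ → γ)) ⊗ (α ⊗ ~β)) = min(1, 1 − 0.114 + 0.000) = min(1, 0.886) = 0.886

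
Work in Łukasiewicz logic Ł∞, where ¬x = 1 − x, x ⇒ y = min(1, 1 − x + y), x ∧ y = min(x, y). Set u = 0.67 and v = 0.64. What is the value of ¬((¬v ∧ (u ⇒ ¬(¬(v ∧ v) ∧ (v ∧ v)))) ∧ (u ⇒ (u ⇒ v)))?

0.64

¬v = 1 − 0.64 = 0.36
v ∧ v = min(0.64, 0.64) = 0.64
¬(v ∧ v) = 1 − 0.64 = 0.36
¬(v ∧ v) ∧ (v ∧ v) = min(0.36, 0.64) = 0.36
¬(¬(v ∧ v) ∧ (v ∧ v)) = 1 − 0.36 = 0.64
u ⇒ ¬(¬(v ∧ v) ∧ (v ∧ v)) = min(1, 1 − 0.67 + 0.64) = min(1, 0.97) = 0.97
¬v ∧ (u ⇒ ¬(¬(v ∧ v) ∧ (v ∧ v))) = min(0.36, 0.97) = 0.36
u ⇒ v = min(1, 1 − 0.67 + 0.64) = min(1, 0.97) = 0.97
u ⇒ (u ⇒ v) = min(1, 1 − 0.67 + 0.97) = min(1, 1.30) = 1.00
(¬v ∧ (u ⇒ ¬(¬(v ∧ v) ∧ (v ∧ v)))) ∧ (u ⇒ (u ⇒ v)) = min(0.36, 1.00) = 0.36
¬((¬v ∧ (u ⇒ ¬(¬(v ∧ v) ∧ (v ∧ v)))) ∧ (u ⇒ (u ⇒ v))) = 1 − 0.36 = 0.64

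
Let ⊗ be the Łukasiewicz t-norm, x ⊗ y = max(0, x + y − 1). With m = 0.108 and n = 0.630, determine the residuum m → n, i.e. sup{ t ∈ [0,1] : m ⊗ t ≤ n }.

The residuum of the Łukasiewicz t-norm gives the supremum: min(1, 1 − 0.108 + 0.630).
1 − 0.108 + 0.630 = 1.522, so t = min(1, 1.522) = 1.000.
Check: 0.108 ⊗ 1.000 = max(0, 0.108) = 0.108 ≤ 0.630.

1.000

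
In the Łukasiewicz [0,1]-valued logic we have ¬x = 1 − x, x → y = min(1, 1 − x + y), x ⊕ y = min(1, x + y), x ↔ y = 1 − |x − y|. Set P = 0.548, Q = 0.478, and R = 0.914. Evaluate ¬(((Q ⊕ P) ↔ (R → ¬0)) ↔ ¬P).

Q ⊕ P = min(1, 0.478 + 0.548) = min(1, 1.026) = 1.000
¬0 = 1 − 0.000 = 1.000
R → ¬0 = min(1, 1 − 0.914 + 1.000) = min(1, 1.086) = 1.000
(Q ⊕ P) ↔ (R → ¬0) = 1 − |1.000 − 1.000| = 1 − 0.000 = 1.000
¬P = 1 − 0.548 = 0.452
((Q ⊕ P) ↔ (R → ¬0)) ↔ ¬P = 1 − |1.000 − 0.452| = 1 − 0.548 = 0.452
¬(((Q ⊕ P) ↔ (R → ¬0)) ↔ ¬P) = 1 − 0.452 = 0.548

0.548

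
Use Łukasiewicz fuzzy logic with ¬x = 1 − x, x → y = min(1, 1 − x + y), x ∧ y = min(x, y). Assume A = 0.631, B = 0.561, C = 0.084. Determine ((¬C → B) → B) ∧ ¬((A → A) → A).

¬C = 1 − 0.084 = 0.916
¬C → B = min(1, 1 − 0.916 + 0.561) = min(1, 0.645) = 0.645
(¬C → B) → B = min(1, 1 − 0.645 + 0.561) = min(1, 0.916) = 0.916
A → A = min(1, 1 − 0.631 + 0.631) = min(1, 1.000) = 1.000
(A → A) → A = min(1, 1 − 1.000 + 0.631) = min(1, 0.631) = 0.631
¬((A → A) → A) = 1 − 0.631 = 0.369
((¬C → B) → B) ∧ ¬((A → A) → A) = min(0.916, 0.369) = 0.369

0.369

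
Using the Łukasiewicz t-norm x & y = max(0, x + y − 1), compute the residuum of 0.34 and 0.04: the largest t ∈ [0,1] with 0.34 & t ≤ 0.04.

0.70

The residuum of the Łukasiewicz t-norm gives the supremum: min(1, 1 − 0.34 + 0.04).
1 − 0.34 + 0.04 = 0.70, so t = min(1, 0.70) = 0.70.
Check: 0.34 & 0.70 = max(0, 0.04) = 0.04 ≤ 0.04.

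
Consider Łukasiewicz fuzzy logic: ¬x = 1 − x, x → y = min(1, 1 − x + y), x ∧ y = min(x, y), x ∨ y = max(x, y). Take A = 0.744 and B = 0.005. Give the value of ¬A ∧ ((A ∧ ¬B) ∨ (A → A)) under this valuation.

0.256

¬A = 1 − 0.744 = 0.256
¬B = 1 − 0.005 = 0.995
A ∧ ¬B = min(0.744, 0.995) = 0.744
A → A = min(1, 1 − 0.744 + 0.744) = min(1, 1.000) = 1.000
(A ∧ ¬B) ∨ (A → A) = max(0.744, 1.000) = 1.000
¬A ∧ ((A ∧ ¬B) ∨ (A → A)) = min(0.256, 1.000) = 0.256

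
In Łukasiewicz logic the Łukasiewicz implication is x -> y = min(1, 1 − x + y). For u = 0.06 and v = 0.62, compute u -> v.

1.00

u -> v = min(1, 1 − 0.06 + 0.62) = min(1, 1.56) = 1.00
For comparison, the Gödel implication (1 if x ≤ y else y) would give 1.00.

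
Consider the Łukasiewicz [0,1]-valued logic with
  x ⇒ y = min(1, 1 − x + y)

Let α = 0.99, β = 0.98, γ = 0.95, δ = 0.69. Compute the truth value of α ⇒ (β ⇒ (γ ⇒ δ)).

0.77

γ ⇒ δ = min(1, 1 − 0.95 + 0.69) = min(1, 0.74) = 0.74
β ⇒ (γ ⇒ δ) = min(1, 1 − 0.98 + 0.74) = min(1, 0.76) = 0.76
α ⇒ (β ⇒ (γ ⇒ δ)) = min(1, 1 − 0.99 + 0.76) = min(1, 0.77) = 0.77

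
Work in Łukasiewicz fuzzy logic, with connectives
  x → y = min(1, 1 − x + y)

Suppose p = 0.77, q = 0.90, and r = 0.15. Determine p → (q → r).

0.48

q → r = min(1, 1 − 0.90 + 0.15) = min(1, 0.25) = 0.25
p → (q → r) = min(1, 1 − 0.77 + 0.25) = min(1, 0.48) = 0.48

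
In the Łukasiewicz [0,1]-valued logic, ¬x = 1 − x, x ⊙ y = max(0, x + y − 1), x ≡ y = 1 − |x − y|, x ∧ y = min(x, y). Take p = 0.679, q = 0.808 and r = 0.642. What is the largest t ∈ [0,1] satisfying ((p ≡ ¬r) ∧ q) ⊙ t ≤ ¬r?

¬r = 1 − 0.642 = 0.358
p ≡ ¬r = 1 − |0.679 − 0.358| = 1 − 0.321 = 0.679
(p ≡ ¬r) ∧ q = min(0.679, 0.808) = 0.679
So the left factor is (p ≡ ¬r) ∧ q = 0.679.
So the right-hand bound is ¬r = 0.358.
The residuum of the Łukasiewicz t-norm gives the supremum: min(1, 1 − 0.679 + 0.358).
1 − 0.679 + 0.358 = 0.679, so t = min(1, 0.679) = 0.679.
Check: 0.679 ⊙ 0.679 = max(0, 0.358) = 0.358 ≤ 0.358.

0.679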